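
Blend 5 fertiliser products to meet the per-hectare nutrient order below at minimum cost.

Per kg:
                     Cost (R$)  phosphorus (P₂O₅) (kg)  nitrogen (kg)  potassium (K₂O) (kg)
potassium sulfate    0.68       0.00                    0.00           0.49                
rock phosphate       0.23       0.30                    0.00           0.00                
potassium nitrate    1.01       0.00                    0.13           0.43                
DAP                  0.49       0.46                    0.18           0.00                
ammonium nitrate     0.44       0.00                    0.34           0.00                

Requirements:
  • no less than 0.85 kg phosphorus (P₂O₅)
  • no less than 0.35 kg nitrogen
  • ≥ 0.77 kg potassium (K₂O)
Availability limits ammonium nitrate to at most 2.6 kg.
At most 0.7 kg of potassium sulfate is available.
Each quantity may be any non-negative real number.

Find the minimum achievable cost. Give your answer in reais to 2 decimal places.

Let x1 = kg of potassium sulfate, x2 = kg of rock phosphate, x3 = kg of potassium nitrate, x4 = kg of DAP, x5 = kg of ammonium nitrate.
min 0.68x1 + 0.23x2 + 1.01x3 + 0.49x4 + 0.44x5 with:
  0.3x2 + 0.46x4 ≥ 0.85   (phosphorus (P₂O₅))
  0.13x3 + 0.18x4 + 0.34x5 ≥ 0.35   (nitrogen)
  0.49x1 + 0.43x3 ≥ 0.77   (potassium (K₂O))
  x5 ≤ 2.6
  x1 ≤ 0.7
  x1, x2, x3, x4, x5 ≥ 0.
The optimal basis is {potassium sulfate, rock phosphate, potassium nitrate, DAP}; ammonium nitrate drops out. There the phosphorus (P₂O₅), nitrogen, potassium (K₂O), the potassium sulfate cap constraints are tight.
That vertex is x1 = 0.7, x2 = 0.9515, x3 = 0.993, x4 = 1.227.
Total cost: 0.68·0.7 + 0.23·0.9515 + 1.01·0.993 + 0.49·1.227 = 2.2990.

R$2.30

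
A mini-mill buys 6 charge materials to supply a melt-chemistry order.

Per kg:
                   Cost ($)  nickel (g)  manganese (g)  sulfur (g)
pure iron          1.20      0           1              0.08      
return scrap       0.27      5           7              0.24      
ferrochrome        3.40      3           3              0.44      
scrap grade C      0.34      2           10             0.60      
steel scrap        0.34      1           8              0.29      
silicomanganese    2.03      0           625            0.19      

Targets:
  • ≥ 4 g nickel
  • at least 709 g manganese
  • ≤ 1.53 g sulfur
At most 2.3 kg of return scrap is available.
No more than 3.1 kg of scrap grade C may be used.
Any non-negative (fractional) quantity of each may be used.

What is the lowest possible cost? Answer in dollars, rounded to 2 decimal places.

Treat it as an LP. Let x1 = kg of pure iron, x2 = kg of return scrap, x3 = kg of ferrochrome, x4 = kg of scrap grade C, x5 = kg of steel scrap, x6 = kg of silicomanganese.
Minimize 1.2x1 + 0.27x2 + 3.4x3 + 0.34x4 + 0.34x5 + 2.03x6 s.t.:
  5x2 + 3x3 + 2x4 + 1x5 ≥ 4   (nickel)
  1x1 + 7x2 + 3x3 + 10x4 + 8x5 + 625x6 ≥ 709   (manganese)
  0.08x1 + 0.24x2 + 0.44x3 + 0.6x4 + 0.29x5 + 0.19x6 ≤ 1.53   (sulfur)
  x2 ≤ 2.3
  x4 ≤ 3.1
  x1, x2, x3, x4, x5, x6 ≥ 0.
At the optimum only return scrap, silicomanganese are positive (pure iron, ferrochrome, scrap grade C, steel scrap = 0). The nickel and manganese requirements are met with equality.
That vertex is x2 = 0.8, x6 = 1.125.
Total cost: 0.27·0.8 + 2.03·1.125 = 2.4998.

$2.50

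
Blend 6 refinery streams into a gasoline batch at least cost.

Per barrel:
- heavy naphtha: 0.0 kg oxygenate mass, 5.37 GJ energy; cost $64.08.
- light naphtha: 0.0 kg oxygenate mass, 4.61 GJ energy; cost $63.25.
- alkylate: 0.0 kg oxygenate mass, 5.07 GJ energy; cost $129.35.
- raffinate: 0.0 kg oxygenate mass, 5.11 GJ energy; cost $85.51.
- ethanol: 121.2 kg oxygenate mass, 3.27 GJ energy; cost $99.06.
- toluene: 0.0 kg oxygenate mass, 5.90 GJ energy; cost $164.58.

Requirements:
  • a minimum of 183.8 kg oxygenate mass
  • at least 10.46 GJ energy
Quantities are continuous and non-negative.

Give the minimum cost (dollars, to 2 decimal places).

Let x1 = barrels of heavy naphtha, x2 = barrels of light naphtha, x3 = barrels of alkylate, x4 = barrels of raffinate, x5 = barrels of ethanol, x6 = barrels of toluene.
Minimize 64.08x1 + 63.25x2 + 129.35x3 + 85.51x4 + 99.06x5 + 164.58x6 s.t.:
  121.2x5 ≥ 183.8   (oxygenate mass)
  5.37x1 + 4.61x2 + 5.07x3 + 5.11x4 + 3.27x5 + 5.9x6 ≥ 10.46   (energy)
  x1, x2, x3, x4, x5, x6 ≥ 0.
The minimum-cost mix takes nothing from light naphtha, alkylate, raffinate, toluene — only heavy naphtha, ethanol. The oxygenate mass and energy requirements are met with equality.
Solving gives x1 = 1.0244, x5 = 1.5165.
Total cost: 64.08·1.0244 + 99.06·1.5165 = 215.8680.

$215.87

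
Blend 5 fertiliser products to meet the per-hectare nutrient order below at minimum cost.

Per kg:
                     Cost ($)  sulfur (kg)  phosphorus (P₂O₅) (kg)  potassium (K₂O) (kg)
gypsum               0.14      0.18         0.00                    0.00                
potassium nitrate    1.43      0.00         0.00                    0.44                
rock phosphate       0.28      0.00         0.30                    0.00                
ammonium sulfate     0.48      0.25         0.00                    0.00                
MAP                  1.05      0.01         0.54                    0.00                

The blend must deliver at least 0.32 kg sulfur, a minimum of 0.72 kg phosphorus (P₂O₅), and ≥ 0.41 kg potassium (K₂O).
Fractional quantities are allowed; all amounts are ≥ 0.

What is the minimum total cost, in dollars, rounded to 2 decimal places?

Set it up as a linear program. Let x1 = kg of gypsum, x2 = kg of potassium nitrate, x3 = kg of rock phosphate, x4 = kg of ammonium sulfate, x5 = kg of MAP.
Minimize 0.14x1 + 1.43x2 + 0.28x3 + 0.48x4 + 1.05x5 with:
  0.18x1 + 0.25x4 + 0.01x5 ≥ 0.32   (sulfur)
  0.3x3 + 0.54x5 ≥ 0.72   (phosphorus (P₂O₅))
  0.44x2 ≥ 0.41   (potassium (K₂O))
  x1, x2, x3, x4, x5 ≥ 0.
The optimal basis is {gypsum, potassium nitrate, rock phosphate}; ammonium sulfate, MAP drop out. The sulfur, phosphorus (P₂O₅), potassium (K₂O) requirements are met with equality.
Solving gives x1 = 1.778, x2 = 0.9318, x3 = 2.4.
Total cost: 0.14·1.778 + 1.43·0.9318 + 0.28·2.4 = 2.2534.

$2.25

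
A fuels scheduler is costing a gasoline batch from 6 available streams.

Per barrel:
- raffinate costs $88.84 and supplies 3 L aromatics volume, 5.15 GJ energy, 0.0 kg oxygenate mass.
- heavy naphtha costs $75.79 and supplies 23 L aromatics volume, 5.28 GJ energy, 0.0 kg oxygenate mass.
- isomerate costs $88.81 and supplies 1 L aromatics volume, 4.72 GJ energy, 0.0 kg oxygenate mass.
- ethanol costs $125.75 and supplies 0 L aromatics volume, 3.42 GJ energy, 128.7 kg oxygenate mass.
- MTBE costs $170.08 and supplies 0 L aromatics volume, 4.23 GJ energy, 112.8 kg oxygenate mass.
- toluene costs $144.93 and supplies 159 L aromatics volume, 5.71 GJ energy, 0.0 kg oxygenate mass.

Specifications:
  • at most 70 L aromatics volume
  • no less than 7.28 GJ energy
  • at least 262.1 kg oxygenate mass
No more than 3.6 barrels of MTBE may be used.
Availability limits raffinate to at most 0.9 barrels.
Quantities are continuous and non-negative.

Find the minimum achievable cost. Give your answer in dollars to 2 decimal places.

$260.62

Treat it as an LP. Let x1 = barrels of raffinate, x2 = barrels of heavy naphtha, x3 = barrels of isomerate, x4 = barrels of ethanol, x5 = barrels of MTBE, x6 = barrels of toluene.
Minimise 88.84x1 + 75.79x2 + 88.81x3 + 125.75x4 + 170.08x5 + 144.93x6 subject to:
  3x1 + 23x2 + 1x3 + 159x6 ≤ 70   (aromatics volume)
  5.15x1 + 5.28x2 + 4.72x3 + 3.42x4 + 4.23x5 + 5.71x6 ≥ 7.28   (energy)
  128.7x4 + 112.8x5 ≥ 262.1   (oxygenate mass)
  x5 ≤ 3.6
  x1 ≤ 0.9
  x1, x2, x3, x4, x5, x6 ≥ 0.
The cheapest feasible vertex uses only heavy naphtha, ethanol; raffinate, isomerate, MTBE, toluene are not used. The energy and oxygenate mass requirements are met with equality.
Solving gives x2 = 0.059679, x4 = 2.03652.
Total cost: 75.79·0.059679 + 125.75·2.03652 = 260.6155.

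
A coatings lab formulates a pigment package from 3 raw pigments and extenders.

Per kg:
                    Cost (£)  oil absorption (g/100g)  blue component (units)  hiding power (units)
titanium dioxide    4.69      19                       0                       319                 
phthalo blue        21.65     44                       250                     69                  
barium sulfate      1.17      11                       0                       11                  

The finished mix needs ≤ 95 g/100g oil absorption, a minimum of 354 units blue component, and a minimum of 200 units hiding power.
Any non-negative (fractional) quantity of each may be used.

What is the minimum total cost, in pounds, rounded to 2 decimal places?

£32.16

Set it up as a linear program. Let x1 = kg of titanium dioxide, x2 = kg of phthalo blue, x3 = kg of barium sulfate.
Minimise 4.69x1 + 21.65x2 + 1.17x3 with:
  19x1 + 44x2 + 11x3 ≤ 95   (oil absorption)
  250x2 ≥ 354   (blue component)
  319x1 + 69x2 + 11x3 ≥ 200   (hiding power)
  x1, x2, x3 ≥ 0.
The optimal basis is {titanium dioxide, phthalo blue}; barium sulfate drops out. Binding constraints: blue component and hiding power.
So titanium dioxide = 0.3207 kg, phthalo blue = 1.416 kg.
Hence cost = 4.69·0.3207 + 21.65·1.416 = £32.1605.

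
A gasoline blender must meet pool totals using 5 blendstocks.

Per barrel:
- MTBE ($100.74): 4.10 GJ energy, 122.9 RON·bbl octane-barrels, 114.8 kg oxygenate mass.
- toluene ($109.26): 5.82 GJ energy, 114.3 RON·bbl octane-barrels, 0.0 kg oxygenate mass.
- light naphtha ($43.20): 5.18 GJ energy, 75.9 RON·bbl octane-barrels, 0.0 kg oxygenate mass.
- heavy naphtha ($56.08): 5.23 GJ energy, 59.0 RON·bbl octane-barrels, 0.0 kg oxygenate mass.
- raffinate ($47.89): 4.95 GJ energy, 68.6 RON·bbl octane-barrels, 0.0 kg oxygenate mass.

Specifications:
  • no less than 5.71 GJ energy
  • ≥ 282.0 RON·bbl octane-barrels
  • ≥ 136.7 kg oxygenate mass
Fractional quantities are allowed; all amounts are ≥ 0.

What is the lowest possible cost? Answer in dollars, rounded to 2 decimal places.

$197.17

Set it up as a linear program. Let x1 = barrels of MTBE, x2 = barrels of toluene, x3 = barrels of light naphtha, x4 = barrels of heavy naphtha, x5 = barrels of raffinate.
Minimize 100.74x1 + 109.26x2 + 43.2x3 + 56.08x4 + 47.89x5 s.t.:
  4.1x1 + 5.82x2 + 5.18x3 + 5.23x4 + 4.95x5 ≥ 5.71   (energy)
  122.9x1 + 114.3x2 + 75.9x3 + 59x4 + 68.6x5 ≥ 282   (octane-barrels)
  114.8x1 ≥ 136.7   (oxygenate mass)
  x1, x2, x3, x4, x5 ≥ 0.
The minimum-cost mix takes nothing from toluene, heavy naphtha, raffinate — only MTBE, light naphtha. Binding constraints: octane-barrels and oxygenate mass.
Optimal quantities: MTBE = 1.1908 barrels, light naphtha = 1.7873 barrels.
Total cost: 100.74·1.1908 + 43.2·1.7873 = 197.1726.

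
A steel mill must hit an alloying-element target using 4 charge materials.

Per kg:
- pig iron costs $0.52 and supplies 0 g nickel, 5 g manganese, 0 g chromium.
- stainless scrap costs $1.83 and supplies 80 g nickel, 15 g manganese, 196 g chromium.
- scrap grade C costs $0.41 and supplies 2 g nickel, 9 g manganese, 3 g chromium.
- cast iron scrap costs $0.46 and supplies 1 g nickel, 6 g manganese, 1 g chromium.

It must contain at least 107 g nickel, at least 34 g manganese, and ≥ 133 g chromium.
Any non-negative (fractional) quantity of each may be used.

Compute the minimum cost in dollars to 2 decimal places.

$3.04

Set it up as a linear program. Let x1 = kg of pig iron, x2 = kg of stainless scrap, x3 = kg of scrap grade C, x4 = kg of cast iron scrap.
min 0.52x1 + 1.83x2 + 0.41x3 + 0.46x4 with:
  80x2 + 2x3 + 1x4 ≥ 107   (nickel)
  5x1 + 15x2 + 9x3 + 6x4 ≥ 34   (manganese)
  196x2 + 3x3 + 1x4 ≥ 133   (chromium)
  x1, x2, x3, x4 ≥ 0.
At the optimum only stainless scrap, scrap grade C are positive (pig iron, cast iron scrap = 0). There the nickel and manganese constraints are tight.
So stainless scrap = 1.297 kg, scrap grade C = 1.616 kg.
Objective = 1.83·1.297 + 0.41·1.616 = 3.0361.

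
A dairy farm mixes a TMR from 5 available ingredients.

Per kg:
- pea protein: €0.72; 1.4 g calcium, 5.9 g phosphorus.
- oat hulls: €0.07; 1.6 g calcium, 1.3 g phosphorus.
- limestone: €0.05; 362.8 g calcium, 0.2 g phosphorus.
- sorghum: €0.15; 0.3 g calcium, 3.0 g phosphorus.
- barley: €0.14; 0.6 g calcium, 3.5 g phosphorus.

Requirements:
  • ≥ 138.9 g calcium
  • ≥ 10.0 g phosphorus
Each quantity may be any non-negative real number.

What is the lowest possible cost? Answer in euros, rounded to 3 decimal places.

€0.416

This is a linear program. Let x1 = kg of pea protein, x2 = kg of oat hulls, x3 = kg of limestone, x4 = kg of sorghum, x5 = kg of barley.
Minimise 0.72x1 + 0.07x2 + 0.05x3 + 0.15x4 + 0.14x5 s.t.:
  1.4x1 + 1.6x2 + 362.8x3 + 0.3x4 + 0.6x5 ≥ 138.9   (calcium)
  5.9x1 + 1.3x2 + 0.2x3 + 3x4 + 3.5x5 ≥ 10   (phosphorus)
  x1, x2, x3, x4, x5 ≥ 0.
The optimal basis is {limestone, barley}; pea protein, oat hulls, sorghum drop out. The calcium and phosphorus requirements are met with equality.
So limestone = 0.3782 kg, barley = 2.836 kg.
Objective = 0.05·0.3782 + 0.14·2.836 = 0.41595.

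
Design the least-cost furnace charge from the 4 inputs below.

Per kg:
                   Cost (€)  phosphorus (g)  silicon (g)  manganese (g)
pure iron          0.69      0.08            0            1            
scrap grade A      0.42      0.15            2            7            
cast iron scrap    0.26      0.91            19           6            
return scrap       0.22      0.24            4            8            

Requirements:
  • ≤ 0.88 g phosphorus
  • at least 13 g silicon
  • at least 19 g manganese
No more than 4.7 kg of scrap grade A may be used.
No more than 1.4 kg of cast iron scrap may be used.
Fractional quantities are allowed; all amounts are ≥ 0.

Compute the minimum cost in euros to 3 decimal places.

Set it up as a linear program. Let x1 = kg of pure iron, x2 = kg of scrap grade A, x3 = kg of cast iron scrap, x4 = kg of return scrap.
min 0.69x1 + 0.42x2 + 0.26x3 + 0.22x4 with:
  0.08x1 + 0.15x2 + 0.91x3 + 0.24x4 ≤ 0.88   (phosphorus)
  2x2 + 19x3 + 4x4 ≥ 13   (silicon)
  1x1 + 7x2 + 6x3 + 8x4 ≥ 19   (manganese)
  x2 ≤ 4.7
  x3 ≤ 1.4
  x1, x2, x3, x4 ≥ 0.
The cheapest feasible vertex uses only cast iron scrap, return scrap; pure iron, scrap grade A are not used. There the silicon and manganese constraints are tight.
That vertex is x3 = 0.2188, x4 = 2.211.
Hence cost = 0.26·0.2188 + 0.22·2.211 = €0.54331.

€0.543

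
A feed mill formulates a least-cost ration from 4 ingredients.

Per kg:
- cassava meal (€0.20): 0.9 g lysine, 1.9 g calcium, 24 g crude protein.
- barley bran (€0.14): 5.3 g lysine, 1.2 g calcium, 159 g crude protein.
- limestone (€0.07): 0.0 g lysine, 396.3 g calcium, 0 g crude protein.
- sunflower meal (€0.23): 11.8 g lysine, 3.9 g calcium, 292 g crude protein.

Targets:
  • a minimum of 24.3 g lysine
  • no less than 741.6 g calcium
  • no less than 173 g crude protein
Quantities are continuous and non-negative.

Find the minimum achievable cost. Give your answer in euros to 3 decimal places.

€0.603

This is a linear program. Let x1 = kg of cassava meal, x2 = kg of barley bran, x3 = kg of limestone, x4 = kg of sunflower meal.
min 0.2x1 + 0.14x2 + 0.07x3 + 0.23x4 subject to:
  0.9x1 + 5.3x2 + 11.8x4 ≥ 24.3   (lysine)
  1.9x1 + 1.2x2 + 396.3x3 + 3.9x4 ≥ 741.6   (calcium)
  24x1 + 159x2 + 292x4 ≥ 173   (crude protein)
  x1, x2, x3, x4 ≥ 0.
The cheapest feasible vertex uses only limestone, sunflower meal; cassava meal, barley bran are not used. The lysine and calcium requirements are met with equality.
That vertex is x3 = 1.851, x4 = 2.059.
Cost = 0.07·1.851 + 0.23·2.059 = 0.60314.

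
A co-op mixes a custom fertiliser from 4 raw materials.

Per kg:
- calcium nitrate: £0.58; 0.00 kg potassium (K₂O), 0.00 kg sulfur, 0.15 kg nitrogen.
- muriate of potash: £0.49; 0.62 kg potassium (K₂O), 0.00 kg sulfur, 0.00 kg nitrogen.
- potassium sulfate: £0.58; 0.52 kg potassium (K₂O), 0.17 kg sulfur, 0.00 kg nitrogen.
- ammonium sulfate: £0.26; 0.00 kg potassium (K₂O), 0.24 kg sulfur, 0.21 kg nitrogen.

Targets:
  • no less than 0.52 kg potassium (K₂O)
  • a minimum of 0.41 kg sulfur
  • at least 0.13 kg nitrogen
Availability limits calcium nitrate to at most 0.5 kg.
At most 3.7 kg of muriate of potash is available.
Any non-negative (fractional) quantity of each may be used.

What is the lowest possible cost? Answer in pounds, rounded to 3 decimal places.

£0.840

Let x1 = kg of calcium nitrate, x2 = kg of muriate of potash, x3 = kg of potassium sulfate, x4 = kg of ammonium sulfate.
Minimize 0.58x1 + 0.49x2 + 0.58x3 + 0.26x4 with:
  0.62x2 + 0.52x3 ≥ 0.52   (potassium (K₂O))
  0.17x3 + 0.24x4 ≥ 0.41   (sulfur)
  0.15x1 + 0.21x4 ≥ 0.13   (nitrogen)
  x1 ≤ 0.5
  x2 ≤ 3.7
  x1, x2, x3, x4 ≥ 0.
At the optimum only potassium sulfate, ammonium sulfate are positive (calcium nitrate, muriate of potash = 0). There the potassium (K₂O) and sulfur constraints are tight.
Solving gives x3 = 1, x4 = 1.
Total cost: 0.58·1 + 0.26·1 = 0.84000.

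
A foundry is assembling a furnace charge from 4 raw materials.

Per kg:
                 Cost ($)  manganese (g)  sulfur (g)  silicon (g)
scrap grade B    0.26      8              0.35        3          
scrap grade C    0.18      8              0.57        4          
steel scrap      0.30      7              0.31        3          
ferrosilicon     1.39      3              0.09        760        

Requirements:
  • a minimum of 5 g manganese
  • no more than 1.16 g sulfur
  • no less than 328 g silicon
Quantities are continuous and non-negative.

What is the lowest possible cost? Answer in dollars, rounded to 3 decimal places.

Set it up as a linear program. Let x1 = kg of scrap grade B, x2 = kg of scrap grade C, x3 = kg of steel scrap, x4 = kg of ferrosilicon.
Minimise 0.26x1 + 0.18x2 + 0.3x3 + 1.39x4 with:
  8x1 + 8x2 + 7x3 + 3x4 ≥ 5   (manganese)
  0.35x1 + 0.57x2 + 0.31x3 + 0.09x4 ≤ 1.16   (sulfur)
  3x1 + 4x2 + 3x3 + 760x4 ≥ 328   (silicon)
  x1, x2, x3, x4 ≥ 0.
The optimal basis is {scrap grade C, ferrosilicon}; scrap grade B, steel scrap drop out. Binding constraints: manganese and silicon.
So scrap grade C = 0.4641 kg, ferrosilicon = 0.4291 kg.
Objective = 0.18·0.4641 + 1.39·0.4291 = 0.67999.

$0.680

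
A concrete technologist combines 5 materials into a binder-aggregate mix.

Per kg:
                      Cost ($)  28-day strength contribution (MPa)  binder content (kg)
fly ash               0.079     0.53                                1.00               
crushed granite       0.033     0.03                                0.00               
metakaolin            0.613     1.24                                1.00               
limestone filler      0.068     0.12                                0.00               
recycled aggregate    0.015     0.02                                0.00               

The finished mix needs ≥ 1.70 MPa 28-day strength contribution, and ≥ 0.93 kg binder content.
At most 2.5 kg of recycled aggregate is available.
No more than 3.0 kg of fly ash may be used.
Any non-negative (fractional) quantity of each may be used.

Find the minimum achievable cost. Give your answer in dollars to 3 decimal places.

Let x1 = kg of fly ash, x2 = kg of crushed granite, x3 = kg of metakaolin, x4 = kg of limestone filler, x5 = kg of recycled aggregate.
Minimize 0.079x1 + 0.033x2 + 0.613x3 + 0.068x4 + 0.015x5 with:
  0.53x1 + 0.03x2 + 1.24x3 + 0.12x4 + 0.02x5 ≥ 1.7   (28-day strength contribution)
  1x1 + 1x3 ≥ 0.93   (binder content)
  x5 ≤ 2.5
  x1 ≤ 3
  x1, x2, x3, x4, x5 ≥ 0.
The minimum-cost mix takes nothing from crushed granite, limestone filler, recycled aggregate — only fly ash, metakaolin. Binding constraints: 28-day strength contribution and the fly ash cap.
Optimal quantities: fly ash = 3 kg, metakaolin = 0.08871 kg.
Hence cost = 0.079·3 + 0.613·0.08871 = $0.29138.

$0.291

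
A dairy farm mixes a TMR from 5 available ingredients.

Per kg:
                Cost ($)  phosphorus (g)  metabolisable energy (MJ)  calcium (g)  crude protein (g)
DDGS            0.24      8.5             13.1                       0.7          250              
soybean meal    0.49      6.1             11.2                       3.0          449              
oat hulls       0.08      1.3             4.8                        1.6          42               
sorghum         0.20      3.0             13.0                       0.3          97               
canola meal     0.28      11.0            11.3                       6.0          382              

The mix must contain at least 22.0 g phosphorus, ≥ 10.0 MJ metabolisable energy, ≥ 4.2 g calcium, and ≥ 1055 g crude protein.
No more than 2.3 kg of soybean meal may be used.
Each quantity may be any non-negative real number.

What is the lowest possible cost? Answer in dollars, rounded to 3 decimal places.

This is a linear program. Let x1 = kg of DDGS, x2 = kg of soybean meal, x3 = kg of oat hulls, x4 = kg of sorghum, x5 = kg of canola meal.
Minimize 0.24x1 + 0.49x2 + 0.08x3 + 0.2x4 + 0.28x5 subject to:
  8.5x1 + 6.1x2 + 1.3x3 + 3x4 + 11x5 ≥ 22   (phosphorus)
  13.1x1 + 11.2x2 + 4.8x3 + 13x4 + 11.3x5 ≥ 10   (metabolisable energy)
  0.7x1 + 3x2 + 1.6x3 + 0.3x4 + 6x5 ≥ 4.2   (calcium)
  250x1 + 449x2 + 42x3 + 97x4 + 382x5 ≥ 1055   (crude protein)
  x2 ≤ 2.3
  x1, x2, x3, x4, x5 ≥ 0.
The cheapest feasible vertex uses only canola meal; DDGS, soybean meal, oat hulls, sorghum are not used. The crude protein requirement is met with equality.
That vertex is x5 = 2.762.
Objective = 0.28·2.762 = 0.77336.

$0.773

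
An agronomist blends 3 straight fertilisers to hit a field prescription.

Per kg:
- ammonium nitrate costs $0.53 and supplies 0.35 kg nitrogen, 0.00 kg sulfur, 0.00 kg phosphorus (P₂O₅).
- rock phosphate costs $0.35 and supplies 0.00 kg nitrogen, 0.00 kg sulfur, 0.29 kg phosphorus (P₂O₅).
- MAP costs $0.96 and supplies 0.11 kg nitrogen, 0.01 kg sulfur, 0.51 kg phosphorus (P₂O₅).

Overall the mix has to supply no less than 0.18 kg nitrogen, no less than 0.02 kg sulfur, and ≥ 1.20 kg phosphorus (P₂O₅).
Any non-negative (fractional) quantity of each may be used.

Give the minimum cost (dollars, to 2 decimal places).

$2.14

Let x1 = kg of ammonium nitrate, x2 = kg of rock phosphate, x3 = kg of MAP.
min 0.53x1 + 0.35x2 + 0.96x3 s.t.:
  0.35x1 + 0.11x3 ≥ 0.18   (nitrogen)
  0.01x3 ≥ 0.02   (sulfur)
  0.29x2 + 0.51x3 ≥ 1.2   (phosphorus (P₂O₅))
  x1, x2, x3 ≥ 0.
The minimum-cost mix takes nothing from ammonium nitrate — only rock phosphate, MAP. Binding constraints: sulfur and phosphorus (P₂O₅).
That vertex is x2 = 0.6207, x3 = 2.
Hence cost = 0.35·0.6207 + 0.96·2 = $2.1372.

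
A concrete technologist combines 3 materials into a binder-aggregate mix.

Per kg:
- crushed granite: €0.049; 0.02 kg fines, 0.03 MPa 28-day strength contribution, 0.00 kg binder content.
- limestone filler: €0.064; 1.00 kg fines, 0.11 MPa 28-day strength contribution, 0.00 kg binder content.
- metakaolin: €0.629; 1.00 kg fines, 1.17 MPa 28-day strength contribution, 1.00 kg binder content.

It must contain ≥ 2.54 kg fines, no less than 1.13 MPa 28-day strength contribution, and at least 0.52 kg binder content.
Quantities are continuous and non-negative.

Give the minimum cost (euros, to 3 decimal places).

Let x1 = kg of crushed granite, x2 = kg of limestone filler, x3 = kg of metakaolin.
Minimise 0.049x1 + 0.064x2 + 0.629x3 s.t.:
  0.02x1 + 1x2 + 1x3 ≥ 2.54   (fines)
  0.03x1 + 0.11x2 + 1.17x3 ≥ 1.13   (28-day strength contribution)
  1x3 ≥ 0.52   (binder content)
  x1, x2, x3 ≥ 0.
The cheapest feasible vertex uses only limestone filler, metakaolin; crushed granite is not used. There the fines and 28-day strength contribution constraints are tight.
So limestone filler = 1.738 kg, metakaolin = 0.8025 kg.
Total cost: 0.064·1.738 + 0.629·0.8025 = 0.61600.

€0.616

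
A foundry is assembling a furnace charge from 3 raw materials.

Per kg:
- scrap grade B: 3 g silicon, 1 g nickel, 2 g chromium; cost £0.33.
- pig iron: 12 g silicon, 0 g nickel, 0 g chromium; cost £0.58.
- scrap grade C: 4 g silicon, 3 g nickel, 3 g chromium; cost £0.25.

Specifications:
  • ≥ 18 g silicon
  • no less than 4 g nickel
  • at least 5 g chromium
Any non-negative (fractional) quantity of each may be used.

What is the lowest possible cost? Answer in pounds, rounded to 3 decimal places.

Let x1 = kg of scrap grade B, x2 = kg of pig iron, x3 = kg of scrap grade C.
Minimize 0.33x1 + 0.58x2 + 0.25x3 subject to:
  3x1 + 12x2 + 4x3 ≥ 18   (silicon)
  1x1 + 3x3 ≥ 4   (nickel)
  2x1 + 3x3 ≥ 5   (chromium)
  x1, x2, x3 ≥ 0.
The optimal basis is {pig iron, scrap grade C}; scrap grade B drops out. Binding constraints: silicon and chromium.
That vertex is x2 = 0.94444, x3 = 1.6667.
Cost = 0.58·0.94444 + 0.25·1.6667 = 0.96445.

£0.964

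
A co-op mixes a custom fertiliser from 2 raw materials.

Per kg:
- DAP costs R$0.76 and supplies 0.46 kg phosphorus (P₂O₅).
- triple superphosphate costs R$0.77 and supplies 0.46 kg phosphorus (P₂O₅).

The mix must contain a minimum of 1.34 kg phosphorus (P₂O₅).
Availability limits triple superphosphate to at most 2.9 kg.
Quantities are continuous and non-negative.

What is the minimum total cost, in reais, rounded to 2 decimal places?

Set it up as a linear program. Let x1 = kg of DAP, x2 = kg of triple superphosphate.
Minimise 0.76x1 + 0.77x2 subject to:
  0.46x1 + 0.46x2 ≥ 1.34   (phosphorus (P₂O₅))
  x2 ≤ 2.9
  x1, x2 ≥ 0.
The cheapest feasible vertex uses only DAP; triple superphosphate is not used. Binding constraint: phosphorus (P₂O₅).
Solving gives x1 = 2.913.
Objective = 0.76·2.913 = 2.2139.

R$2.21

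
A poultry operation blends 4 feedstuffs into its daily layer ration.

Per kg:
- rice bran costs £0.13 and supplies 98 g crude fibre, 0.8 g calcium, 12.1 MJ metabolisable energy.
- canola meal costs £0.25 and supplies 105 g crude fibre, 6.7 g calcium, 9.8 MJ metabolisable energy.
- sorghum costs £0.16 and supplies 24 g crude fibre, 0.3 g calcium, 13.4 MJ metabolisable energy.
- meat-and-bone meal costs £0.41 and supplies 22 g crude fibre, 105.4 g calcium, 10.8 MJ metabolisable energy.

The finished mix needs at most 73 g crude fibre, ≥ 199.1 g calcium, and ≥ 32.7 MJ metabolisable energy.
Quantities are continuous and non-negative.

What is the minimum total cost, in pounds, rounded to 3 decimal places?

£0.919

Let x1 = kg of rice bran, x2 = kg of canola meal, x3 = kg of sorghum, x4 = kg of meat-and-bone meal.
Minimise 0.13x1 + 0.25x2 + 0.16x3 + 0.41x4 s.t.:
  98x1 + 105x2 + 24x3 + 22x4 ≤ 73   (crude fibre)
  0.8x1 + 6.7x2 + 0.3x3 + 105.4x4 ≥ 199.1   (calcium)
  12.1x1 + 9.8x2 + 13.4x3 + 10.8x4 ≥ 32.7   (metabolisable energy)
  x1, x2, x3, x4 ≥ 0.
The minimum-cost mix takes nothing from canola meal — only rice bran, sorghum, meat-and-bone meal. The crude fibre, calcium, metabolisable energy requirements are met with equality.
So rice bran = 0.1235 kg, sorghum = 0.809 kg, meat-and-bone meal = 1.886 kg.
Hence cost = 0.13·0.1235 + 0.16·0.809 + 0.41·1.886 = £0.91876.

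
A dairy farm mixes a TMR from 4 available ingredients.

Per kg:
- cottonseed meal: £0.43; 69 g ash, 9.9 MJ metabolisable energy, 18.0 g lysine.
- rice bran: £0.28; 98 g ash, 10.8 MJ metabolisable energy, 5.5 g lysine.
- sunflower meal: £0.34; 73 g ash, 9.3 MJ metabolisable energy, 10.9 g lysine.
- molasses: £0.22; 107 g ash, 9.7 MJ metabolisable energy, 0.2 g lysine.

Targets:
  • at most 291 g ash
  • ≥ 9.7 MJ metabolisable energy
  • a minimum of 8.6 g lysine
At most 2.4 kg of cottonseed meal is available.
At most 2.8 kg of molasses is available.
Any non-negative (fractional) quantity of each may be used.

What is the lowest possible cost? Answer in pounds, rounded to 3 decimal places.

Let x1 = kg of cottonseed meal, x2 = kg of rice bran, x3 = kg of sunflower meal, x4 = kg of molasses.
Minimize 0.43x1 + 0.28x2 + 0.34x3 + 0.22x4 subject to:
  69x1 + 98x2 + 73x3 + 107x4 ≤ 291   (ash)
  9.9x1 + 10.8x2 + 9.3x3 + 9.7x4 ≥ 9.7   (metabolisable energy)
  18x1 + 5.5x2 + 10.9x3 + 0.2x4 ≥ 8.6   (lysine)
  x1 ≤ 2.4
  x4 ≤ 2.8
  x1, x2, x3, x4 ≥ 0.
The cheapest feasible vertex uses only cottonseed meal, rice bran; sunflower meal, molasses are not used. The metabolisable energy and lysine requirements are met with equality.
So cottonseed meal = 0.2825 kg, rice bran = 0.6392 kg.
Objective = 0.43·0.2825 + 0.28·0.6392 = 0.30045.

£0.300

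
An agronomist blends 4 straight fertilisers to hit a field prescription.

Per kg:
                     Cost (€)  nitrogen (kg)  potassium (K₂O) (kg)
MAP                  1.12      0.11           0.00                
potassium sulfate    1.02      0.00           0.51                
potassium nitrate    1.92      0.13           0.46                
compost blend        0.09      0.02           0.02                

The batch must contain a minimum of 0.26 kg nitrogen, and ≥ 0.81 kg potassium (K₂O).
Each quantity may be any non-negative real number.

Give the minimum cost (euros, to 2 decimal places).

This is a linear program. Let x1 = kg of MAP, x2 = kg of potassium sulfate, x3 = kg of potassium nitrate, x4 = kg of compost blend.
Minimize 1.12x1 + 1.02x2 + 1.92x3 + 0.09x4 with:
  0.11x1 + 0.13x3 + 0.02x4 ≥ 0.26   (nitrogen)
  0.51x2 + 0.46x3 + 0.02x4 ≥ 0.81   (potassium (K₂O))
  x1, x2, x3, x4 ≥ 0.
The minimum-cost mix takes nothing from MAP, potassium nitrate — only potassium sulfate, compost blend. Binding constraints: nitrogen and potassium (K₂O).
Solving gives x2 = 1.078, x4 = 13.
Hence cost = 1.02·1.078 + 0.09·13 = €2.2696.

€2.27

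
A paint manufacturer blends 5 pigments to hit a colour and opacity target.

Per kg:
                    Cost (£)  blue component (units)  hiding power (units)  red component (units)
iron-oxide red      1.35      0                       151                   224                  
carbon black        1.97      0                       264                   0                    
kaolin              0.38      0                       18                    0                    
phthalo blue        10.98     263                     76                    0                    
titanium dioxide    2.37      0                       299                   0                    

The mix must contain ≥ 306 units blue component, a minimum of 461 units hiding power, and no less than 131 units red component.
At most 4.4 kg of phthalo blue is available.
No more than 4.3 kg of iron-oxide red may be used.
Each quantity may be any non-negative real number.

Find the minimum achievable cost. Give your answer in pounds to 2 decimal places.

£15.69

Let x1 = kg of iron-oxide red, x2 = kg of carbon black, x3 = kg of kaolin, x4 = kg of phthalo blue, x5 = kg of titanium dioxide.
min 1.35x1 + 1.97x2 + 0.38x3 + 10.98x4 + 2.37x5 with:
  263x4 ≥ 306   (blue component)
  151x1 + 264x2 + 18x3 + 76x4 + 299x5 ≥ 461   (hiding power)
  224x1 ≥ 131   (red component)
  x4 ≤ 4.4
  x1 ≤ 4.3
  x1, x2, x3, x4, x5 ≥ 0.
The minimum-cost mix takes nothing from kaolin, titanium dioxide — only iron-oxide red, carbon black, phthalo blue. The blue component, hiding power, red component requirements are met with equality.
Solving gives x1 = 0.58482, x2 = 1.0768, x4 = 1.1635.
Cost = 1.35·0.58482 + 1.97·1.0768 + 10.98·1.1635 = 15.6860.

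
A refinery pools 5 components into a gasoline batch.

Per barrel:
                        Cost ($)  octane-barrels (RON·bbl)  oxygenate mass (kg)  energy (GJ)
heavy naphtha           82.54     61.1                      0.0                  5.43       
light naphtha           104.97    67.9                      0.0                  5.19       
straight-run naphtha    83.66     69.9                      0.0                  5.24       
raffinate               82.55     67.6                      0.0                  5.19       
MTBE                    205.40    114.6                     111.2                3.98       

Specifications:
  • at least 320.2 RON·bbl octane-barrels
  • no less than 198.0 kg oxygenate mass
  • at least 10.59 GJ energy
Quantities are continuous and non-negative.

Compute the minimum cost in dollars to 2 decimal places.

$504.74

Let x1 = barrels of heavy naphtha, x2 = barrels of light naphtha, x3 = barrels of straight-run naphtha, x4 = barrels of raffinate, x5 = barrels of MTBE.
Minimise 82.54x1 + 104.97x2 + 83.66x3 + 82.55x4 + 205.4x5 with:
  61.1x1 + 67.9x2 + 69.9x3 + 67.6x4 + 114.6x5 ≥ 320.2   (octane-barrels)
  111.2x5 ≥ 198   (oxygenate mass)
  5.43x1 + 5.19x2 + 5.24x3 + 5.19x4 + 3.98x5 ≥ 10.59   (energy)
  x1, x2, x3, x4, x5 ≥ 0.
At the optimum only straight-run naphtha, MTBE are positive (heavy naphtha, light naphtha, raffinate = 0). Binding constraints: octane-barrels and oxygenate mass.
That vertex is x3 = 1.6616, x5 = 1.7806.
Total cost: 83.66·1.6616 + 205.4·1.7806 = 504.7447.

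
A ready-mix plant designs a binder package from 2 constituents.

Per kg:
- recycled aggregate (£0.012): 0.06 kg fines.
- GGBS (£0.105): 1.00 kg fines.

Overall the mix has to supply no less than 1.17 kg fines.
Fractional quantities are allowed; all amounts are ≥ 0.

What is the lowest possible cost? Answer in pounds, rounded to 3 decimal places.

£0.123

Set it up as a linear program. Let x1 = kg of recycled aggregate, x2 = kg of GGBS.
Minimize 0.012x1 + 0.105x2 with:
  0.06x1 + 1x2 ≥ 1.17   (fines)
  x1, x2 ≥ 0.
The optimal basis is {GGBS}; recycled aggregate drops out. Binding constraint: fines.
That vertex is x2 = 1.17.
Objective = 0.105·1.17 = 0.12285.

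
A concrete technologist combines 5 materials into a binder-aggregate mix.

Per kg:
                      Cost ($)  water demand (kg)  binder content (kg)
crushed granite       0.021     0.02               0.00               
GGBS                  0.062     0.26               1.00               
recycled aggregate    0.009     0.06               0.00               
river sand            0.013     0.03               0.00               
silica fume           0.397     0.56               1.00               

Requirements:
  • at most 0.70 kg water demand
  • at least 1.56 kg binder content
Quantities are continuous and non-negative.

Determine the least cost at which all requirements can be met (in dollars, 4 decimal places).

Let x1 = kg of crushed granite, x2 = kg of GGBS, x3 = kg of recycled aggregate, x4 = kg of river sand, x5 = kg of silica fume.
min 0.021x1 + 0.062x2 + 0.009x3 + 0.013x4 + 0.397x5 subject to:
  0.02x1 + 0.26x2 + 0.06x3 + 0.03x4 + 0.56x5 ≤ 0.7   (water demand)
  1x2 + 1x5 ≥ 1.56   (binder content)
  x1, x2, x3, x4, x5 ≥ 0.
The cheapest feasible vertex uses only GGBS; crushed granite, recycled aggregate, river sand, silica fume are not used. There the binder content constraint is tight.
So GGBS = 1.56 kg.
Objective = 0.062·1.56 = 0.096720.

$0.0967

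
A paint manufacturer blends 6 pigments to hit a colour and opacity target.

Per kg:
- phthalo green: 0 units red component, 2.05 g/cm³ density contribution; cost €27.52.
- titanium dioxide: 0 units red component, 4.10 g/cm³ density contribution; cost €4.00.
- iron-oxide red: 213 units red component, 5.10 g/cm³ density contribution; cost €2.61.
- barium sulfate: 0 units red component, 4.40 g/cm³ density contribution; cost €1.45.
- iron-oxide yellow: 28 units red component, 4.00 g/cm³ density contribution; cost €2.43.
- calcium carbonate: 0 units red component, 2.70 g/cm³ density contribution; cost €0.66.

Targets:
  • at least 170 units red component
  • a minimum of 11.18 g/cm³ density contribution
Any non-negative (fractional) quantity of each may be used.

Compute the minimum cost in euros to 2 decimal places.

Treat it as an LP. Let x1 = kg of phthalo green, x2 = kg of titanium dioxide, x3 = kg of iron-oxide red, x4 = kg of barium sulfate, x5 = kg of iron-oxide yellow, x6 = kg of calcium carbonate.
min 27.52x1 + 4x2 + 2.61x3 + 1.45x4 + 2.43x5 + 0.66x6 s.t.:
  213x3 + 28x5 ≥ 170   (red component)
  2.05x1 + 4.1x2 + 5.1x3 + 4.4x4 + 4x5 + 2.7x6 ≥ 11.18   (density contribution)
  x1, x2, x3, x4, x5, x6 ≥ 0.
At the optimum only iron-oxide red, calcium carbonate are positive (phthalo green, titanium dioxide, barium sulfate, iron-oxide yellow = 0). Binding constraints: red component and density contribution.
That vertex is x3 = 0.7981, x6 = 2.633.
Total cost: 2.61·0.7981 + 0.66·2.633 = 3.8208.

€3.82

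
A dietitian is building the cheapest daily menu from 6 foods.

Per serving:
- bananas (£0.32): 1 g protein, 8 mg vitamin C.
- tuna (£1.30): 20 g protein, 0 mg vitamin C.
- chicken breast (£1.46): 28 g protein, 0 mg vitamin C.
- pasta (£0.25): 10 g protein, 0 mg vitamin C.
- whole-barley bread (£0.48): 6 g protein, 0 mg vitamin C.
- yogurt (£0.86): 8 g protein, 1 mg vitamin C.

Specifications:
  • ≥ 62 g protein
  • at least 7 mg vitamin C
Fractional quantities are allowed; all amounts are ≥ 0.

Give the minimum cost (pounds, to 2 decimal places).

£1.81

Let x1 = servings of bananas, x2 = servings of tuna, x3 = servings of chicken breast, x4 = servings of pasta, x5 = servings of whole-barley bread, x6 = servings of yogurt.
Minimise 0.32x1 + 1.3x2 + 1.46x3 + 0.25x4 + 0.48x5 + 0.86x6 with:
  1x1 + 20x2 + 28x3 + 10x4 + 6x5 + 8x6 ≥ 62   (protein)
  8x1 + 1x6 ≥ 7   (vitamin C)
  x1, x2, x3, x4, x5, x6 ≥ 0.
The cheapest feasible vertex uses only bananas, pasta; tuna, chicken breast, whole-barley bread, yogurt are not used. The protein and vitamin C requirements are met with equality.
That vertex is x1 = 0.875, x4 = 6.112.
Total cost: 0.32·0.875 + 0.25·6.112 = 1.8080.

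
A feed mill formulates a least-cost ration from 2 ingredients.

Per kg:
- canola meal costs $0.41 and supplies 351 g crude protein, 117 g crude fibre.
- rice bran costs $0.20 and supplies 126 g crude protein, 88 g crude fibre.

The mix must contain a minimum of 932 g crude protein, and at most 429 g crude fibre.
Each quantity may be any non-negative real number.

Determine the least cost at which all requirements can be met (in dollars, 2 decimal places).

Set it up as a linear program. Let x1 = kg of canola meal, x2 = kg of rice bran.
Minimize 0.41x1 + 0.2x2 with:
  351x1 + 126x2 ≥ 932   (crude protein)
  117x1 + 88x2 ≤ 429   (crude fibre)
  x1, x2 ≥ 0.
The cheapest feasible vertex uses only canola meal; rice bran is not used. Binding constraint: crude protein.
Solving gives x1 = 2.655.
Total cost: 0.41·2.655 = 1.0886.

$1.09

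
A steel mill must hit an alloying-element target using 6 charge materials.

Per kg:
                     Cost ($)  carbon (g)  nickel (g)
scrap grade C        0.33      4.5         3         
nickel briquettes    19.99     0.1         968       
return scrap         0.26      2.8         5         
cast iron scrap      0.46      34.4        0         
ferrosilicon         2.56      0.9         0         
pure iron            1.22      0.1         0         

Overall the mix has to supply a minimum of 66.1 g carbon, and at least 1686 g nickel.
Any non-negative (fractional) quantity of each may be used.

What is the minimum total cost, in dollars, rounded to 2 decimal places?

$35.70

Treat it as an LP. Let x1 = kg of scrap grade C, x2 = kg of nickel briquettes, x3 = kg of return scrap, x4 = kg of cast iron scrap, x5 = kg of ferrosilicon, x6 = kg of pure iron.
min 0.33x1 + 19.99x2 + 0.26x3 + 0.46x4 + 2.56x5 + 1.22x6 with:
  4.5x1 + 0.1x2 + 2.8x3 + 34.4x4 + 0.9x5 + 0.1x6 ≥ 66.1   (carbon)
  3x1 + 968x2 + 5x3 ≥ 1686   (nickel)
  x1, x2, x3, x4, x5, x6 ≥ 0.
The cheapest feasible vertex uses only nickel briquettes, cast iron scrap; scrap grade C, return scrap, ferrosilicon, pure iron are not used. There the carbon and nickel constraints are tight.
Optimal quantities: nickel briquettes = 1.742 kg, cast iron scrap = 1.916 kg.
Objective = 19.99·1.742 + 0.46·1.916 = 35.7039.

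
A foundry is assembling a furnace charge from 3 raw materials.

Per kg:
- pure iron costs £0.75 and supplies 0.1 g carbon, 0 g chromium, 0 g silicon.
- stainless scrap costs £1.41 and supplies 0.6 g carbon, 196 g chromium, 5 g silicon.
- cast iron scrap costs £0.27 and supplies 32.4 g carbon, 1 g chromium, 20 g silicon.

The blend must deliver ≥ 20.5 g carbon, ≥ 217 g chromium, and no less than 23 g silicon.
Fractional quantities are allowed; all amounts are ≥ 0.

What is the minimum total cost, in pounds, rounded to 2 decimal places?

£1.79

Let x1 = kg of pure iron, x2 = kg of stainless scrap, x3 = kg of cast iron scrap.
Minimise 0.75x1 + 1.41x2 + 0.27x3 with:
  0.1x1 + 0.6x2 + 32.4x3 ≥ 20.5   (carbon)
  196x2 + 1x3 ≥ 217   (chromium)
  5x2 + 20x3 ≥ 23   (silicon)
  x1, x2, x3 ≥ 0.
The optimal basis is {stainless scrap, cast iron scrap}; pure iron drops out. There the chromium and silicon constraints are tight.
Optimal quantities: stainless scrap = 1.103 kg, cast iron scrap = 0.8743 kg.
Cost = 1.41·1.103 + 0.27·0.8743 = 1.7913.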